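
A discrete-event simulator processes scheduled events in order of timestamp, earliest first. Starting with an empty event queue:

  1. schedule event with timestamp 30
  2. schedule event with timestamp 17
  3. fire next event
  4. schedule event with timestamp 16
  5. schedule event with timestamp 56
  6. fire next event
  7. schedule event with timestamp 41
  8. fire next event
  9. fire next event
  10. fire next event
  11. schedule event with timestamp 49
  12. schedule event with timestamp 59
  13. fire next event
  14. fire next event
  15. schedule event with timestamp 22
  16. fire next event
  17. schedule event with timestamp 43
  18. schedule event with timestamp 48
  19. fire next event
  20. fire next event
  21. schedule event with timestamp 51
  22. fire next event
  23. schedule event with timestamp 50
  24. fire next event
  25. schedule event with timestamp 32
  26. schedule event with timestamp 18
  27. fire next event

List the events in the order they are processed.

17 → 16 → 30 → 41 → 56 → 49 → 59 → 22 → 43 → 48 → 51 → 50 → 18

insert 30 → {30}
insert 17 → {17, 30}
fire next event → 17; now {30}
insert 16 → {16, 30}
insert 56 → {16, 30, 56}
fire next event → 16; now {30, 56}
insert 41 → {30, 41, 56}
fire next event → 30; now {41, 56}
fire next event → 41; now {56}
fire next event → 56; now {}
insert 49 → {49}
insert 59 → {49, 59}
fire next event → 49; now {59}
fire next event → 59; now {}
insert 22 → {22}
fire next event → 22; now {}
insert 43 → {43}
insert 48 → {43, 48}
fire next event → 43; now {48}
fire next event → 48; now {}
insert 51 → {51}
fire next event → 51; now {}
insert 50 → {50}
fire next event → 50; now {}
insert 32 → {32}
insert 18 → {18, 32}
fire next event → 18; now {32}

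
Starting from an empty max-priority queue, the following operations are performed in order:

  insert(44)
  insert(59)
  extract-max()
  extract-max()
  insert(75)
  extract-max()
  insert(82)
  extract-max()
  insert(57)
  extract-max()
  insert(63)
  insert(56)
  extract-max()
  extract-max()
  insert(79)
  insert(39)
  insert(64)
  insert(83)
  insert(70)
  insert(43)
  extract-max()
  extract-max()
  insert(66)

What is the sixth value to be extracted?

insert 44 → {44}
insert 59 → {59, 44}
extract-max → 59; now {44}
extract-max → 44; now {}
insert 75 → {75}
extract-max → 75; now {}
insert 82 → {82}
extract-max → 82; now {}
insert 57 → {57}
extract-max → 57; now {}
insert 63 → {63}
insert 56 → {63, 56}
extract-max → 63; now {56}
extract-max → 56; now {}
insert 79 → {79}
insert 39 → {79, 39}
insert 64 → {79, 64, 39}
insert 83 → {83, 79, 64, 39}
insert 70 → {83, 79, 70, 64, 39}
insert 43 → {83, 79, 70, 64, 43, 39}
extract-max → 83; now {79, 70, 64, 43, 39}
extract-max → 79; now {70, 64, 43, 39}
insert 66 → {70, 66, 64, 43, 39}

63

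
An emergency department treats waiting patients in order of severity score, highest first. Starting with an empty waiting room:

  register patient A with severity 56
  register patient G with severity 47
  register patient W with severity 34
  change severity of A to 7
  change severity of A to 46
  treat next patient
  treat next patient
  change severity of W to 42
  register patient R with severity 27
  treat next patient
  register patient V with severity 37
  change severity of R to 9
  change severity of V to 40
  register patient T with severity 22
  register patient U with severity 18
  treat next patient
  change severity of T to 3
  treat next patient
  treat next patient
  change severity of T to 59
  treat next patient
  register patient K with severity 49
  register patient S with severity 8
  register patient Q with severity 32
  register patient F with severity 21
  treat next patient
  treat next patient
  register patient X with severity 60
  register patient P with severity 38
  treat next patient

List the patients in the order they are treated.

add A (severity 56) → {A:56}
add G (severity 47) → {A:56, G:47}
add W (severity 34) → {A:56, G:47, W:34}
update A to severity 7 → {G:47, W:34, A:7}
update A to severity 46 → {G:47, A:46, W:34}
treat next patient → G; now {A:46, W:34}
treat next patient → A; now {W:34}
update W to severity 42 → {W:42}
add R (severity 27) → {W:42, R:27}
treat next patient → W; now {R:27}
add V (severity 37) → {V:37, R:27}
update R to severity 9 → {V:37, R:9}
update V to severity 40 → {V:40, R:9}
add T (severity 22) → {V:40, T:22, R:9}
add U (severity 18) → {V:40, T:22, U:18, R:9}
treat next patient → V; now {T:22, U:18, R:9}
update T to severity 3 → {U:18, R:9, T:3}
treat next patient → U; now {R:9, T:3}
treat next patient → R; now {T:3}
update T to severity 59 → {T:59}
treat next patient → T; now {}
add K (severity 49) → {K:49}
add S (severity 8) → {K:49, S:8}
add Q (severity 32) → {K:49, Q:32, S:8}
add F (severity 21) → {K:49, Q:32, F:21, S:8}
treat next patient → K; now {Q:32, F:21, S:8}
treat next patient → Q; now {F:21, S:8}
add X (severity 60) → {X:60, F:21, S:8}
add P (severity 38) → {X:60, P:38, F:21, S:8}
treat next patient → X; now {P:38, F:21, S:8}

[G, A, W, V, U, R, T, K, Q, X]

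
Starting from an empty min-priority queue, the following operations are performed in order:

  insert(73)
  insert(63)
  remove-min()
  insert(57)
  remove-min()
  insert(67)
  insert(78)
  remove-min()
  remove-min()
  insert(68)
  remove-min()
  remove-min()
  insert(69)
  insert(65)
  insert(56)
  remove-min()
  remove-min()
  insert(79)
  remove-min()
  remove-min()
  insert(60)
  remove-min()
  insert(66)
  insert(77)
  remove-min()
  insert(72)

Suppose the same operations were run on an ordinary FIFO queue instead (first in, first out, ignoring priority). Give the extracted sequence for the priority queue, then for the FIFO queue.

insert 73 → {73}
insert 63 → {63, 73}
remove-min → 63; now {73}
insert 57 → {57, 73}
remove-min → 57; now {73}
insert 67 → {67, 73}
insert 78 → {67, 73, 78}
remove-min → 67; now {73, 78}
remove-min → 73; now {78}
insert 68 → {68, 78}
remove-min → 68; now {78}
remove-min → 78; now {}
insert 69 → {69}
insert 65 → {65, 69}
insert 56 → {56, 65, 69}
remove-min → 56; now {65, 69}
remove-min → 65; now {69}
insert 79 → {69, 79}
remove-min → 69; now {79}
remove-min → 79; now {}
insert 60 → {60}
remove-min → 60; now {}
insert 66 → {66}
insert 77 → {66, 77}
remove-min → 66; now {77}
insert 72 → {72, 77}

priority queue: 63, 57, 67, 73, 68, 78, 56, 65, 69, 79, 60, 66; FIFO queue: 73 → 63 → 57 → 67 → 78 → 68 → 69 → 65 → 56 → 79 → 60 → 66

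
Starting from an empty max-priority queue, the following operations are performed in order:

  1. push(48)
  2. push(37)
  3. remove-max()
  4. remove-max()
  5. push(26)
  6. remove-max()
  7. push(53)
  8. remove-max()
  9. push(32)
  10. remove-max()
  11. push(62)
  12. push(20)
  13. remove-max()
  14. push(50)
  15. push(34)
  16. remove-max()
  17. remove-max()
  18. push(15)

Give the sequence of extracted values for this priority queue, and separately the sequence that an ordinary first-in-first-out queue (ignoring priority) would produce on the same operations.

insert 48 → {48}
insert 37 → {48, 37}
remove-max → 48; now {37}
remove-max → 37; now {}
insert 26 → {26}
remove-max → 26; now {}
insert 53 → {53}
remove-max → 53; now {}
insert 32 → {32}
remove-max → 32; now {}
insert 62 → {62}
insert 20 → {62, 20}
remove-max → 62; now {20}
insert 50 → {50, 20}
insert 34 → {50, 34, 20}
remove-max → 50; now {34, 20}
remove-max → 34; now {20}
insert 15 → {20, 15}

priority queue: 48, 37, 26, 53, 32, 62, 50, 34; FIFO queue: 48 → 37 → 26 → 53 → 32 → 62 → 20 → 50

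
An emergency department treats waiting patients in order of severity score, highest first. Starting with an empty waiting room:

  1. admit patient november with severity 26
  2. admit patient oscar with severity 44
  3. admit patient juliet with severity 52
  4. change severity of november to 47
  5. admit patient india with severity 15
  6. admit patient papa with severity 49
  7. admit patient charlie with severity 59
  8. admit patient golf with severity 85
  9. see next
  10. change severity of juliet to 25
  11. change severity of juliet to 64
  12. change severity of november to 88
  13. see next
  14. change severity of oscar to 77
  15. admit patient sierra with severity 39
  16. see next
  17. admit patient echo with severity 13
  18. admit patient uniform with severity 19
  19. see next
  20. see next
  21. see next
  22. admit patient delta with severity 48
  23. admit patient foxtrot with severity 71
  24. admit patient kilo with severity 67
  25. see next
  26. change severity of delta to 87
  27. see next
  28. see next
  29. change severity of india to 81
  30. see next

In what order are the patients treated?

[golf, november, oscar, juliet, charlie, papa, foxtrot, delta, kilo, india]

add november (severity 26) → {november:26}
add oscar (severity 44) → {oscar:44, november:26}
add juliet (severity 52) → {juliet:52, oscar:44, november:26}
update november to severity 47 → {juliet:52, november:47, oscar:44}
add india (severity 15) → {juliet:52, november:47, oscar:44, india:15}
add papa (severity 49) → {juliet:52, papa:49, november:47, oscar:44, india:15}
add charlie (severity 59) → {charlie:59, juliet:52, papa:49, november:47, oscar:44, india:15}
add golf (severity 85) → {golf:85, charlie:59, juliet:52, papa:49, november:47, oscar:44, india:15}
see next → golf; now {charlie:59, juliet:52, papa:49, november:47, oscar:44, india:15}
update juliet to severity 25 → {charlie:59, papa:49, november:47, oscar:44, juliet:25, india:15}
update juliet to severity 64 → {juliet:64, charlie:59, papa:49, november:47, oscar:44, india:15}
update november to severity 88 → {november:88, juliet:64, charlie:59, papa:49, oscar:44, india:15}
see next → november; now {juliet:64, charlie:59, papa:49, oscar:44, india:15}
update oscar to severity 77 → {oscar:77, juliet:64, charlie:59, papa:49, india:15}
add sierra (severity 39) → {oscar:77, juliet:64, charlie:59, papa:49, sierra:39, india:15}
see next → oscar; now {juliet:64, charlie:59, papa:49, sierra:39, india:15}
add echo (severity 13) → {juliet:64, charlie:59, papa:49, sierra:39, india:15, echo:13}
add uniform (severity 19) → {juliet:64, charlie:59, papa:49, sierra:39, uniform:19, india:15, echo:13}
see next → juliet; now {charlie:59, papa:49, sierra:39, uniform:19, india:15, echo:13}
see next → charlie; now {papa:49, sierra:39, uniform:19, india:15, echo:13}
see next → papa; now {sierra:39, uniform:19, india:15, echo:13}
add delta (severity 48) → {delta:48, sierra:39, uniform:19, india:15, echo:13}
add foxtrot (severity 71) → {foxtrot:71, delta:48, sierra:39, uniform:19, india:15, echo:13}
add kilo (severity 67) → {foxtrot:71, kilo:67, delta:48, sierra:39, uniform:19, india:15, echo:13}
see next → foxtrot; now {kilo:67, delta:48, sierra:39, uniform:19, india:15, echo:13}
update delta to severity 87 → {delta:87, kilo:67, sierra:39, uniform:19, india:15, echo:13}
see next → delta; now {kilo:67, sierra:39, uniform:19, india:15, echo:13}
see next → kilo; now {sierra:39, uniform:19, india:15, echo:13}
update india to severity 81 → {india:81, sierra:39, uniform:19, echo:13}
see next → india; now {sierra:39, uniform:19, echo:13}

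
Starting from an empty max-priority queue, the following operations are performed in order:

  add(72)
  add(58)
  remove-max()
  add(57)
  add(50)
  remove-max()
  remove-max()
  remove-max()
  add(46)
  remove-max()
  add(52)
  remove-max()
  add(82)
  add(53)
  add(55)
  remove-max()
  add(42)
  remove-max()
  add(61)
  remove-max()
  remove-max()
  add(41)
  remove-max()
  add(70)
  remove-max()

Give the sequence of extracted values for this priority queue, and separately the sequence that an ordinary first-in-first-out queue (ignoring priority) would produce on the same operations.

insert 72 → {72}
insert 58 → {72, 58}
remove-max → 72; now {58}
insert 57 → {58, 57}
insert 50 → {58, 57, 50}
remove-max → 58; now {57, 50}
remove-max → 57; now {50}
remove-max → 50; now {}
insert 46 → {46}
remove-max → 46; now {}
insert 52 → {52}
remove-max → 52; now {}
insert 82 → {82}
insert 53 → {82, 53}
insert 55 → {82, 55, 53}
remove-max → 82; now {55, 53}
insert 42 → {55, 53, 42}
remove-max → 55; now {53, 42}
insert 61 → {61, 53, 42}
remove-max → 61; now {53, 42}
remove-max → 53; now {42}
insert 41 → {42, 41}
remove-max → 42; now {41}
insert 70 → {70, 41}
remove-max → 70; now {41}

priority queue: 72, 58, 57, 50, 46, 52, 82, 55, 61, 53, 42, 70; FIFO queue: [72, 58, 57, 50, 46, 52, 82, 53, 55, 42, 61, 41]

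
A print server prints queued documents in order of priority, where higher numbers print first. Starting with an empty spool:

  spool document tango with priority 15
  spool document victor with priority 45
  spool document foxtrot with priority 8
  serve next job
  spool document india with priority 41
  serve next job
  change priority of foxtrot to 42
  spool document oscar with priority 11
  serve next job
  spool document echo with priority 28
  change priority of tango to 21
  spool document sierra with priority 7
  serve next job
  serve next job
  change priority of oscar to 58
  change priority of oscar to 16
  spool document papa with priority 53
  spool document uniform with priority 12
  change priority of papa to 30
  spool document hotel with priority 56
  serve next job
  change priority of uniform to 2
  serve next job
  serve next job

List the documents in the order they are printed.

[victor, india, foxtrot, echo, tango, hotel, papa, oscar]

add tango (priority 15) → {tango:15}
add victor (priority 45) → {victor:45, tango:15}
add foxtrot (priority 8) → {victor:45, tango:15, foxtrot:8}
serve next job → victor; now {tango:15, foxtrot:8}
add india (priority 41) → {india:41, tango:15, foxtrot:8}
serve next job → india; now {tango:15, foxtrot:8}
update foxtrot to priority 42 → {foxtrot:42, tango:15}
add oscar (priority 11) → {foxtrot:42, tango:15, oscar:11}
serve next job → foxtrot; now {tango:15, oscar:11}
add echo (priority 28) → {echo:28, tango:15, oscar:11}
update tango to priority 21 → {echo:28, tango:21, oscar:11}
add sierra (priority 7) → {echo:28, tango:21, oscar:11, sierra:7}
serve next job → echo; now {tango:21, oscar:11, sierra:7}
serve next job → tango; now {oscar:11, sierra:7}
update oscar to priority 58 → {oscar:58, sierra:7}
update oscar to priority 16 → {oscar:16, sierra:7}
add papa (priority 53) → {papa:53, oscar:16, sierra:7}
add uniform (priority 12) → {papa:53, oscar:16, uniform:12, sierra:7}
update papa to priority 30 → {papa:30, oscar:16, uniform:12, sierra:7}
add hotel (priority 56) → {hotel:56, papa:30, oscar:16, uniform:12, sierra:7}
serve next job → hotel; now {papa:30, oscar:16, uniform:12, sierra:7}
update uniform to priority 2 → {papa:30, oscar:16, sierra:7, uniform:2}
serve next job → papa; now {oscar:16, sierra:7, uniform:2}
serve next job → oscar; now {sierra:7, uniform:2}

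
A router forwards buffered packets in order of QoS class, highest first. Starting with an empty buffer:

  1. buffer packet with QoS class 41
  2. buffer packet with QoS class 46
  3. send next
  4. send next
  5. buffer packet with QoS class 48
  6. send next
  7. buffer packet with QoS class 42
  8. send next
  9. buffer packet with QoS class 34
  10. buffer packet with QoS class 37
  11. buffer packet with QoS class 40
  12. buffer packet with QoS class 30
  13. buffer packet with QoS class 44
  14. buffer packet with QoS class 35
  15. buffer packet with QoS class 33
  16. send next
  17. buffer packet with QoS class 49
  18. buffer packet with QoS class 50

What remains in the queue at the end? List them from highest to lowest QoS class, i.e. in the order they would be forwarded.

[50, 49, 40, 37, 35, 34, 33, 30]

insert 41 → {41}
insert 46 → {46, 41}
send next → 46; now {41}
send next → 41; now {}
insert 48 → {48}
send next → 48; now {}
insert 42 → {42}
send next → 42; now {}
insert 34 → {34}
insert 37 → {37, 34}
insert 40 → {40, 37, 34}
insert 30 → {40, 37, 34, 30}
insert 44 → {44, 40, 37, 34, 30}
insert 35 → {44, 40, 37, 35, 34, 30}
insert 33 → {44, 40, 37, 35, 34, 33, 30}
send next → 44; now {40, 37, 35, 34, 33, 30}
insert 49 → {49, 40, 37, 35, 34, 33, 30}
insert 50 → {50, 49, 40, 37, 35, 34, 33, 30}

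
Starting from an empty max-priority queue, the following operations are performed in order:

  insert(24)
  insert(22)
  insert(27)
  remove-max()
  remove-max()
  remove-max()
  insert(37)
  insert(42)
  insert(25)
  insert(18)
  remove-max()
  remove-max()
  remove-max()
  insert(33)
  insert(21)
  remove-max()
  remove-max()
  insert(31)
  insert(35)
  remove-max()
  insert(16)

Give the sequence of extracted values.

27 → 24 → 22 → 42 → 37 → 25 → 33 → 21 → 35

insert 24 → {24}
insert 22 → {24, 22}
insert 27 → {27, 24, 22}
remove-max → 27; now {24, 22}
remove-max → 24; now {22}
remove-max → 22; now {}
insert 37 → {37}
insert 42 → {42, 37}
insert 25 → {42, 37, 25}
insert 18 → {42, 37, 25, 18}
remove-max → 42; now {37, 25, 18}
remove-max → 37; now {25, 18}
remove-max → 25; now {18}
insert 33 → {33, 18}
insert 21 → {33, 21, 18}
remove-max → 33; now {21, 18}
remove-max → 21; now {18}
insert 31 → {31, 18}
insert 35 → {35, 31, 18}
remove-max → 35; now {31, 18}
insert 16 → {31, 18, 16}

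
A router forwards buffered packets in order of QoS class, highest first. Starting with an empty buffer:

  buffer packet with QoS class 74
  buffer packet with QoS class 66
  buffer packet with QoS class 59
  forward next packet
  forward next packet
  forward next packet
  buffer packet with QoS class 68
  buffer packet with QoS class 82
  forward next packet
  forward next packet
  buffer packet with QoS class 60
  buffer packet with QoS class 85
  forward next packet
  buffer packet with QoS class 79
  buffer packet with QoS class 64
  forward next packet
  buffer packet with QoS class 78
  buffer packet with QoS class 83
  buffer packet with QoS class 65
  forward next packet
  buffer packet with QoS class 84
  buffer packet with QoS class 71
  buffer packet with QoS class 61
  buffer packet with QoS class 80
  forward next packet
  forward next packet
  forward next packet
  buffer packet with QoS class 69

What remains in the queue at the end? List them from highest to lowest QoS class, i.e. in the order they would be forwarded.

71, 69, 65, 64, 61, 60

insert 74 → {74}
insert 66 → {74, 66}
insert 59 → {74, 66, 59}
forward next packet → 74; now {66, 59}
forward next packet → 66; now {59}
forward next packet → 59; now {}
insert 68 → {68}
insert 82 → {82, 68}
forward next packet → 82; now {68}
forward next packet → 68; now {}
insert 60 → {60}
insert 85 → {85, 60}
forward next packet → 85; now {60}
insert 79 → {79, 60}
insert 64 → {79, 64, 60}
forward next packet → 79; now {64, 60}
insert 78 → {78, 64, 60}
insert 83 → {83, 78, 64, 60}
insert 65 → {83, 78, 65, 64, 60}
forward next packet → 83; now {78, 65, 64, 60}
insert 84 → {84, 78, 65, 64, 60}
insert 71 → {84, 78, 71, 65, 64, 60}
insert 61 → {84, 78, 71, 65, 64, 61, 60}
insert 80 → {84, 80, 78, 71, 65, 64, 61, 60}
forward next packet → 84; now {80, 78, 71, 65, 64, 61, 60}
forward next packet → 80; now {78, 71, 65, 64, 61, 60}
forward next packet → 78; now {71, 65, 64, 61, 60}
insert 69 → {71, 69, 65, 64, 61, 60}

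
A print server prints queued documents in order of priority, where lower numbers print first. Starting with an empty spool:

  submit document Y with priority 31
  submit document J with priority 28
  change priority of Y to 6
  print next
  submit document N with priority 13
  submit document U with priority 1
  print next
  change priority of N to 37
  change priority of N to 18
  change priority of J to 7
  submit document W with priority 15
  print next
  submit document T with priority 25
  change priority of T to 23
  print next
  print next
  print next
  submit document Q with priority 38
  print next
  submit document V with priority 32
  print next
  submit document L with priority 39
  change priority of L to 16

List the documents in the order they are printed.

Y, U, J, W, N, T, Q, V

add Y (priority 31) → {Y:31}
add J (priority 28) → {J:28, Y:31}
update Y to priority 6 → {Y:6, J:28}
print next → Y; now {J:28}
add N (priority 13) → {N:13, J:28}
add U (priority 1) → {U:1, N:13, J:28}
print next → U; now {N:13, J:28}
update N to priority 37 → {J:28, N:37}
update N to priority 18 → {N:18, J:28}
update J to priority 7 → {J:7, N:18}
add W (priority 15) → {J:7, W:15, N:18}
print next → J; now {W:15, N:18}
add T (priority 25) → {W:15, N:18, T:25}
update T to priority 23 → {W:15, N:18, T:23}
print next → W; now {N:18, T:23}
print next → N; now {T:23}
print next → T; now {}
add Q (priority 38) → {Q:38}
print next → Q; now {}
add V (priority 32) → {V:32}
print next → V; now {}
add L (priority 39) → {L:39}
update L to priority 16 → {L:16}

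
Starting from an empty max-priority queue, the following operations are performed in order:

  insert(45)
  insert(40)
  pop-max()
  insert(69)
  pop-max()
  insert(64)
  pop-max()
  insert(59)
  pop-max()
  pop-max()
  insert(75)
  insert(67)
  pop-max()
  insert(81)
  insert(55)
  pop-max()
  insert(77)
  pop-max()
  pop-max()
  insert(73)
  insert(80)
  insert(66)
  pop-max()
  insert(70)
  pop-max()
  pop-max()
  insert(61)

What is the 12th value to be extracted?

insert 45 → {45}
insert 40 → {45, 40}
pop-max → 45; now {40}
insert 69 → {69, 40}
pop-max → 69; now {40}
insert 64 → {64, 40}
pop-max → 64; now {40}
insert 59 → {59, 40}
pop-max → 59; now {40}
pop-max → 40; now {}
insert 75 → {75}
insert 67 → {75, 67}
pop-max → 75; now {67}
insert 81 → {81, 67}
insert 55 → {81, 67, 55}
pop-max → 81; now {67, 55}
insert 77 → {77, 67, 55}
pop-max → 77; now {67, 55}
pop-max → 67; now {55}
insert 73 → {73, 55}
insert 80 → {80, 73, 55}
insert 66 → {80, 73, 66, 55}
pop-max → 80; now {73, 66, 55}
insert 70 → {73, 70, 66, 55}
pop-max → 73; now {70, 66, 55}
pop-max → 70; now {66, 55}
insert 61 → {66, 61, 55}

70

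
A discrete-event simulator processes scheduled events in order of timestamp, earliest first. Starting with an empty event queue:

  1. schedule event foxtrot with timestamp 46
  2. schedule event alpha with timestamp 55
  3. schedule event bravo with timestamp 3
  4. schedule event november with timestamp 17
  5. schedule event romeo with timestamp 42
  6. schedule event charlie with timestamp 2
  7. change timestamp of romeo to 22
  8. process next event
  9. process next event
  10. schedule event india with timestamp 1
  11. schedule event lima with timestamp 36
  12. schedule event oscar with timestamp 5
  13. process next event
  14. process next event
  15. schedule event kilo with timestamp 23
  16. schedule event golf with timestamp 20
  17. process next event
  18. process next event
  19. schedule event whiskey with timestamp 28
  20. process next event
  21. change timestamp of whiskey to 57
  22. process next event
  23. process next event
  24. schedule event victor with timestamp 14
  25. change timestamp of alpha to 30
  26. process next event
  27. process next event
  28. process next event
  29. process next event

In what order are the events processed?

add foxtrot (timestamp 46) → {foxtrot:46}
add alpha (timestamp 55) → {foxtrot:46, alpha:55}
add bravo (timestamp 3) → {bravo:3, foxtrot:46, alpha:55}
add november (timestamp 17) → {bravo:3, november:17, foxtrot:46, alpha:55}
add romeo (timestamp 42) → {bravo:3, november:17, romeo:42, foxtrot:46, alpha:55}
add charlie (timestamp 2) → {charlie:2, bravo:3, november:17, romeo:42, foxtrot:46, alpha:55}
update romeo to timestamp 22 → {charlie:2, bravo:3, november:17, romeo:22, foxtrot:46, alpha:55}
process next event → charlie; now {bravo:3, november:17, romeo:22, foxtrot:46, alpha:55}
process next event → bravo; now {november:17, romeo:22, foxtrot:46, alpha:55}
add india (timestamp 1) → {india:1, november:17, romeo:22, foxtrot:46, alpha:55}
add lima (timestamp 36) → {india:1, november:17, romeo:22, lima:36, foxtrot:46, alpha:55}
add oscar (timestamp 5) → {india:1, oscar:5, november:17, romeo:22, lima:36, foxtrot:46, alpha:55}
process next event → india; now {oscar:5, november:17, romeo:22, lima:36, foxtrot:46, alpha:55}
process next event → oscar; now {november:17, romeo:22, lima:36, foxtrot:46, alpha:55}
add kilo (timestamp 23) → {november:17, romeo:22, kilo:23, lima:36, foxtrot:46, alpha:55}
add golf (timestamp 20) → {november:17, golf:20, romeo:22, kilo:23, lima:36, foxtrot:46, alpha:55}
process next event → november; now {golf:20, romeo:22, kilo:23, lima:36, foxtrot:46, alpha:55}
process next event → golf; now {romeo:22, kilo:23, lima:36, foxtrot:46, alpha:55}
add whiskey (timestamp 28) → {romeo:22, kilo:23, whiskey:28, lima:36, foxtrot:46, alpha:55}
process next event → romeo; now {kilo:23, whiskey:28, lima:36, foxtrot:46, alpha:55}
update whiskey to timestamp 57 → {kilo:23, lima:36, foxtrot:46, alpha:55, whiskey:57}
process next event → kilo; now {lima:36, foxtrot:46, alpha:55, whiskey:57}
process next event → lima; now {foxtrot:46, alpha:55, whiskey:57}
add victor (timestamp 14) → {victor:14, foxtrot:46, alpha:55, whiskey:57}
update alpha to timestamp 30 → {victor:14, alpha:30, foxtrot:46, whiskey:57}
process next event → victor; now {alpha:30, foxtrot:46, whiskey:57}
process next event → alpha; now {foxtrot:46, whiskey:57}
process next event → foxtrot; now {whiskey:57}
process next event → whiskey; now {}

charlie, bravo, india, oscar, november, golf, romeo, kilo, lima, victor, alpha, foxtrot, whiskey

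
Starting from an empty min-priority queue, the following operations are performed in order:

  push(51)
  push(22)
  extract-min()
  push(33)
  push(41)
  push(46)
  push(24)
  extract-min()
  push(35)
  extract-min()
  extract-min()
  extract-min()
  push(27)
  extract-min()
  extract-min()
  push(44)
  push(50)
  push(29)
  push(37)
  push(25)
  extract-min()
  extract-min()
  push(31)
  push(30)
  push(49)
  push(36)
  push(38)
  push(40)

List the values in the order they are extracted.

insert 51 → {51}
insert 22 → {22, 51}
extract-min → 22; now {51}
insert 33 → {33, 51}
insert 41 → {33, 41, 51}
insert 46 → {33, 41, 46, 51}
insert 24 → {24, 33, 41, 46, 51}
extract-min → 24; now {33, 41, 46, 51}
insert 35 → {33, 35, 41, 46, 51}
extract-min → 33; now {35, 41, 46, 51}
extract-min → 35; now {41, 46, 51}
extract-min → 41; now {46, 51}
insert 27 → {27, 46, 51}
extract-min → 27; now {46, 51}
extract-min → 46; now {51}
insert 44 → {44, 51}
insert 50 → {44, 50, 51}
insert 29 → {29, 44, 50, 51}
insert 37 → {29, 37, 44, 50, 51}
insert 25 → {25, 29, 37, 44, 50, 51}
extract-min → 25; now {29, 37, 44, 50, 51}
extract-min → 29; now {37, 44, 50, 51}
insert 31 → {31, 37, 44, 50, 51}
insert 30 → {30, 31, 37, 44, 50, 51}
insert 49 → {30, 31, 37, 44, 49, 50, 51}
insert 36 → {30, 31, 36, 37, 44, 49, 50, 51}
insert 38 → {30, 31, 36, 37, 38, 44, 49, 50, 51}
insert 40 → {30, 31, 36, 37, 38, 40, 44, 49, 50, 51}

[22, 24, 33, 35, 41, 27, 46, 25, 29]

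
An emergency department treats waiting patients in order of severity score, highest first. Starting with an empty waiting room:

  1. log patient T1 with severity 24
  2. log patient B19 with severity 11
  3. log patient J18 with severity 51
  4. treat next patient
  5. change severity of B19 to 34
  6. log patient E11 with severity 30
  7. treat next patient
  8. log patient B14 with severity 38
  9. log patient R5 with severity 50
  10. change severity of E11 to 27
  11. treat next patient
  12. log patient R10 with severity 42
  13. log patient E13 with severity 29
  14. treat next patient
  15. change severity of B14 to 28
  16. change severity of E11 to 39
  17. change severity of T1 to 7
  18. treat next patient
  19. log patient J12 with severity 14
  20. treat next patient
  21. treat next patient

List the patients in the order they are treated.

add T1 (severity 24) → {T1:24}
add B19 (severity 11) → {T1:24, B19:11}
add J18 (severity 51) → {J18:51, T1:24, B19:11}
treat next patient → J18; now {T1:24, B19:11}
update B19 to severity 34 → {B19:34, T1:24}
add E11 (severity 30) → {B19:34, E11:30, T1:24}
treat next patient → B19; now {E11:30, T1:24}
add B14 (severity 38) → {B14:38, E11:30, T1:24}
add R5 (severity 50) → {R5:50, B14:38, E11:30, T1:24}
update E11 to severity 27 → {R5:50, B14:38, E11:27, T1:24}
treat next patient → R5; now {B14:38, E11:27, T1:24}
add R10 (severity 42) → {R10:42, B14:38, E11:27, T1:24}
add E13 (severity 29) → {R10:42, B14:38, E13:29, E11:27, T1:24}
treat next patient → R10; now {B14:38, E13:29, E11:27, T1:24}
update B14 to severity 28 → {E13:29, B14:28, E11:27, T1:24}
update E11 to severity 39 → {E11:39, E13:29, B14:28, T1:24}
update T1 to severity 7 → {E11:39, E13:29, B14:28, T1:7}
treat next patient → E11; now {E13:29, B14:28, T1:7}
add J12 (severity 14) → {E13:29, B14:28, J12:14, T1:7}
treat next patient → E13; now {B14:28, J12:14, T1:7}
treat next patient → B14; now {J12:14, T1:7}

J18, B19, R5, R10, E11, E13, B14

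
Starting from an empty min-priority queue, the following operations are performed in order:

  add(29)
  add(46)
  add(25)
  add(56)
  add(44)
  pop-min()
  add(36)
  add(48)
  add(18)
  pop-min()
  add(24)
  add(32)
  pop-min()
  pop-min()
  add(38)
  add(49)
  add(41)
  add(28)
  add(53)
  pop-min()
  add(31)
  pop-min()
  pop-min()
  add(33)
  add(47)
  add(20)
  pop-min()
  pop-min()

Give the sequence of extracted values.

25, 18, 24, 29, 28, 31, 32, 20, 33

insert 29 → {29}
insert 46 → {29, 46}
insert 25 → {25, 29, 46}
insert 56 → {25, 29, 46, 56}
insert 44 → {25, 29, 44, 46, 56}
pop-min → 25; now {29, 44, 46, 56}
insert 36 → {29, 36, 44, 46, 56}
insert 48 → {29, 36, 44, 46, 48, 56}
insert 18 → {18, 29, 36, 44, 46, 48, 56}
pop-min → 18; now {29, 36, 44, 46, 48, 56}
insert 24 → {24, 29, 36, 44, 46, 48, 56}
insert 32 → {24, 29, 32, 36, 44, 46, 48, 56}
pop-min → 24; now {29, 32, 36, 44, 46, 48, 56}
pop-min → 29; now {32, 36, 44, 46, 48, 56}
insert 38 → {32, 36, 38, 44, 46, 48, 56}
insert 49 → {32, 36, 38, 44, 46, 48, 49, 56}
insert 41 → {32, 36, 38, 41, 44, 46, 48, 49, 56}
insert 28 → {28, 32, 36, 38, 41, 44, 46, 48, 49, 56}
insert 53 → {28, 32, 36, 38, 41, 44, 46, 48, 49, 53, 56}
pop-min → 28; now {32, 36, 38, 41, 44, 46, 48, 49, 53, 56}
insert 31 → {31, 32, 36, 38, 41, 44, 46, 48, 49, 53, 56}
pop-min → 31; now {32, 36, 38, 41, 44, 46, 48, 49, 53, 56}
pop-min → 32; now {36, 38, 41, 44, 46, 48, 49, 53, 56}
insert 33 → {33, 36, 38, 41, 44, 46, 48, 49, 53, 56}
insert 47 → {33, 36, 38, 41, 44, 46, 47, 48, 49, 53, 56}
insert 20 → {20, 33, 36, 38, 41, 44, 46, 47, 48, 49, 53, 56}
pop-min → 20; now {33, 36, 38, 41, 44, 46, 47, 48, 49, 53, 56}
pop-min → 33; now {36, 38, 41, 44, 46, 47, 48, 49, 53, 56}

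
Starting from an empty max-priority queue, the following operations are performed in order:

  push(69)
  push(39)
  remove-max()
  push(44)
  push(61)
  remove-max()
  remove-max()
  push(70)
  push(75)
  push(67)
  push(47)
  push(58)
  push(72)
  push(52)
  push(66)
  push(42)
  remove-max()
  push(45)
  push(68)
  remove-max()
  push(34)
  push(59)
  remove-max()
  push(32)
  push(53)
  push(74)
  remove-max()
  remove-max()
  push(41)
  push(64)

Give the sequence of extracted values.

69 → 61 → 44 → 75 → 72 → 70 → 74 → 68

insert 69 → {69}
insert 39 → {69, 39}
remove-max → 69; now {39}
insert 44 → {44, 39}
insert 61 → {61, 44, 39}
remove-max → 61; now {44, 39}
remove-max → 44; now {39}
insert 70 → {70, 39}
insert 75 → {75, 70, 39}
insert 67 → {75, 70, 67, 39}
insert 47 → {75, 70, 67, 47, 39}
insert 58 → {75, 70, 67, 58, 47, 39}
insert 72 → {75, 72, 70, 67, 58, 47, 39}
insert 52 → {75, 72, 70, 67, 58, 52, 47, 39}
insert 66 → {75, 72, 70, 67, 66, 58, 52, 47, 39}
insert 42 → {75, 72, 70, 67, 66, 58, 52, 47, 42, 39}
remove-max → 75; now {72, 70, 67, 66, 58, 52, 47, 42, 39}
insert 45 → {72, 70, 67, 66, 58, 52, 47, 45, 42, 39}
insert 68 → {72, 70, 68, 67, 66, 58, 52, 47, 45, 42, 39}
remove-max → 72; now {70, 68, 67, 66, 58, 52, 47, 45, 42, 39}
insert 34 → {70, 68, 67, 66, 58, 52, 47, 45, 42, 39, 34}
insert 59 → {70, 68, 67, 66, 59, 58, 52, 47, 45, 42, 39, 34}
remove-max → 70; now {68, 67, 66, 59, 58, 52, 47, 45, 42, 39, 34}
insert 32 → {68, 67, 66, 59, 58, 52, 47, 45, 42, 39, 34, 32}
insert 53 → {68, 67, 66, 59, 58, 53, 52, 47, 45, 42, 39, 34, 32}
insert 74 → {74, 68, 67, 66, 59, 58, 53, 52, 47, 45, 42, 39, 34, 32}
remove-max → 74; now {68, 67, 66, 59, 58, 53, 52, 47, 45, 42, 39, 34, 32}
remove-max → 68; now {67, 66, 59, 58, 53, 52, 47, 45, 42, 39, 34, 32}
insert 41 → {67, 66, 59, 58, 53, 52, 47, 45, 42, 41, 39, 34, 32}
insert 64 → {67, 66, 64, 59, 58, 53, 52, 47, 45, 42, 41, 39, 34, 32}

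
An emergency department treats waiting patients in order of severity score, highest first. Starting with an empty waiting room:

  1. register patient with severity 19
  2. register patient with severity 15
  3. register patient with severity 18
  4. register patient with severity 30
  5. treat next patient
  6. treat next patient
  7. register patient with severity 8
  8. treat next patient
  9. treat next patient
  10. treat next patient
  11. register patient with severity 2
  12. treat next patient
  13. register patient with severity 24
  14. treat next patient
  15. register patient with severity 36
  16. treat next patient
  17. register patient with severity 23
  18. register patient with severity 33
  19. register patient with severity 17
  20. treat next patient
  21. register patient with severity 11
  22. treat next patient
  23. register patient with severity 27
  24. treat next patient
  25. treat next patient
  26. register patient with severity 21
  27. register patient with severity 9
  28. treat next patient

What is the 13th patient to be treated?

21

insert 19 → {19}
insert 15 → {19, 15}
insert 18 → {19, 18, 15}
insert 30 → {30, 19, 18, 15}
treat next patient → 30; now {19, 18, 15}
treat next patient → 19; now {18, 15}
insert 8 → {18, 15, 8}
treat next patient → 18; now {15, 8}
treat next patient → 15; now {8}
treat next patient → 8; now {}
insert 2 → {2}
treat next patient → 2; now {}
insert 24 → {24}
treat next patient → 24; now {}
insert 36 → {36}
treat next patient → 36; now {}
insert 23 → {23}
insert 33 → {33, 23}
insert 17 → {33, 23, 17}
treat next patient → 33; now {23, 17}
insert 11 → {23, 17, 11}
treat next patient → 23; now {17, 11}
insert 27 → {27, 17, 11}
treat next patient → 27; now {17, 11}
treat next patient → 17; now {11}
insert 21 → {21, 11}
insert 9 → {21, 11, 9}
treat next patient → 21; now {11, 9}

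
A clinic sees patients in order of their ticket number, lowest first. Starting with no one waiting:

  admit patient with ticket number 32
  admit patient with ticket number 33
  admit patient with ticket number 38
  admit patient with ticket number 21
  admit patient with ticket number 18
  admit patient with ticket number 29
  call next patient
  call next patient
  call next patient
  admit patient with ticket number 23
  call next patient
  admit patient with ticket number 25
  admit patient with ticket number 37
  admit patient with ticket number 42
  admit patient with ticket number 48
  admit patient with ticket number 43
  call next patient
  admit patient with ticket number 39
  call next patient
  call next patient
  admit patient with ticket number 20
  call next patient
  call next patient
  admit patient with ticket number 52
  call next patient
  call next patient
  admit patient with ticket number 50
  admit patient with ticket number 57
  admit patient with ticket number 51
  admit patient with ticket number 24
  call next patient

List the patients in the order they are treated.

insert 32 → {32}
insert 33 → {32, 33}
insert 38 → {32, 33, 38}
insert 21 → {21, 32, 33, 38}
insert 18 → {18, 21, 32, 33, 38}
insert 29 → {18, 21, 29, 32, 33, 38}
call next patient → 18; now {21, 29, 32, 33, 38}
call next patient → 21; now {29, 32, 33, 38}
call next patient → 29; now {32, 33, 38}
insert 23 → {23, 32, 33, 38}
call next patient → 23; now {32, 33, 38}
insert 25 → {25, 32, 33, 38}
insert 37 → {25, 32, 33, 37, 38}
insert 42 → {25, 32, 33, 37, 38, 42}
insert 48 → {25, 32, 33, 37, 38, 42, 48}
insert 43 → {25, 32, 33, 37, 38, 42, 43, 48}
call next patient → 25; now {32, 33, 37, 38, 42, 43, 48}
insert 39 → {32, 33, 37, 38, 39, 42, 43, 48}
call next patient → 32; now {33, 37, 38, 39, 42, 43, 48}
call next patient → 33; now {37, 38, 39, 42, 43, 48}
insert 20 → {20, 37, 38, 39, 42, 43, 48}
call next patient → 20; now {37, 38, 39, 42, 43, 48}
call next patient → 37; now {38, 39, 42, 43, 48}
insert 52 → {38, 39, 42, 43, 48, 52}
call next patient → 38; now {39, 42, 43, 48, 52}
call next patient → 39; now {42, 43, 48, 52}
insert 50 → {42, 43, 48, 50, 52}
insert 57 → {42, 43, 48, 50, 52, 57}
insert 51 → {42, 43, 48, 50, 51, 52, 57}
insert 24 → {24, 42, 43, 48, 50, 51, 52, 57}
call next patient → 24; now {42, 43, 48, 50, 51, 52, 57}

[18, 21, 29, 23, 25, 32, 33, 20, 37, 38, 39, 24]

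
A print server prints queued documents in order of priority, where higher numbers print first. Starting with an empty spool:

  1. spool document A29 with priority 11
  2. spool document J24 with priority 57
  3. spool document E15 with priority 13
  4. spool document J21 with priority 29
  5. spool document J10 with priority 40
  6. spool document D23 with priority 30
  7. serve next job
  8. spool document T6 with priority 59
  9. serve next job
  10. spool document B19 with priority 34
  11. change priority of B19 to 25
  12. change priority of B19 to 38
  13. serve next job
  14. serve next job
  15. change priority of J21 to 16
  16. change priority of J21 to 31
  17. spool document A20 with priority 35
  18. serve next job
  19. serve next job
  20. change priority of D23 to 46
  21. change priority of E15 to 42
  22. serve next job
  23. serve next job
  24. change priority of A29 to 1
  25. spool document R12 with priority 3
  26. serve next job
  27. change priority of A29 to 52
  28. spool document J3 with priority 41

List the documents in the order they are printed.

J24, T6, J10, B19, A20, J21, D23, E15, R12

add A29 (priority 11) → {A29:11}
add J24 (priority 57) → {J24:57, A29:11}
add E15 (priority 13) → {J24:57, E15:13, A29:11}
add J21 (priority 29) → {J24:57, J21:29, E15:13, A29:11}
add J10 (priority 40) → {J24:57, J10:40, J21:29, E15:13, A29:11}
add D23 (priority 30) → {J24:57, J10:40, D23:30, J21:29, E15:13, A29:11}
serve next job → J24; now {J10:40, D23:30, J21:29, E15:13, A29:11}
add T6 (priority 59) → {T6:59, J10:40, D23:30, J21:29, E15:13, A29:11}
serve next job → T6; now {J10:40, D23:30, J21:29, E15:13, A29:11}
add B19 (priority 34) → {J10:40, B19:34, D23:30, J21:29, E15:13, A29:11}
update B19 to priority 25 → {J10:40, D23:30, J21:29, B19:25, E15:13, A29:11}
update B19 to priority 38 → {J10:40, B19:38, D23:30, J21:29, E15:13, A29:11}
serve next job → J10; now {B19:38, D23:30, J21:29, E15:13, A29:11}
serve next job → B19; now {D23:30, J21:29, E15:13, A29:11}
update J21 to priority 16 → {D23:30, J21:16, E15:13, A29:11}
update J21 to priority 31 → {J21:31, D23:30, E15:13, A29:11}
add A20 (priority 35) → {A20:35, J21:31, D23:30, E15:13, A29:11}
serve next job → A20; now {J21:31, D23:30, E15:13, A29:11}
serve next job → J21; now {D23:30, E15:13, A29:11}
update D23 to priority 46 → {D23:46, E15:13, A29:11}
update E15 to priority 42 → {D23:46, E15:42, A29:11}
serve next job → D23; now {E15:42, A29:11}
serve next job → E15; now {A29:11}
update A29 to priority 1 → {A29:1}
add R12 (priority 3) → {R12:3, A29:1}
serve next job → R12; now {A29:1}
update A29 to priority 52 → {A29:52}
add J3 (priority 41) → {A29:52, J3:41}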